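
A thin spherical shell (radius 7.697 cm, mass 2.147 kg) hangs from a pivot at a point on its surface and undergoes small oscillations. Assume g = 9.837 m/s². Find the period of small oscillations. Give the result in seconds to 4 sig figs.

I_cm = (2/3)mr² = 0.0084798 kg·m². The pivot is at distance d = 0.07697 m from the centre of mass.
By the parallel-axis theorem, I = I_cm + md² = 0.0084798 + 0.012720 = 0.021199 kg·m².
T = 2π√(I/(mgd)) = 2π√(0.021199/(2.147 × 9.837 × 0.07697)) = 0.7175 s.

0.7175 s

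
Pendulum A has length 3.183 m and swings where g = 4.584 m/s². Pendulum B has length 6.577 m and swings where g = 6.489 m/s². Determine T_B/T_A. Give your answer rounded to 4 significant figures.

T = 2π√(L/g), so T_B/T_A = √((L_B/g_B)/(L_A/g_A)) = √((6.577/6.489)/(3.183/4.584)) = 1.208.

1.208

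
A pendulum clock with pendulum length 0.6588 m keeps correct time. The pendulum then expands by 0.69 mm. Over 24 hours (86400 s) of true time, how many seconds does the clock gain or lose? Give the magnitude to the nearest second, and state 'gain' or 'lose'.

lose 45 s

T ∝ √L, so T'/T = √(0.65949/0.6588) = 1.00052.
In 86400 s of true time the clock registers 86400/1.00052 = 86354.8 s, so it loses 45 s.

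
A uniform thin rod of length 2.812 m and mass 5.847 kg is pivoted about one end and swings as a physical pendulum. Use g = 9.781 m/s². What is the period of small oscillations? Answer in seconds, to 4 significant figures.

2.751 s

For a physical pendulum T = 2π√(I/(mgd)), with d = 1.4060 m from pivot to centre of mass.
I_cm = mL²/12 = 5.847 × 2.812²/12 = 3.8529 kg·m²; I = I_cm + md² = 3.8529 + 5.847 × 1.4060² = 15.411 kg·m².
T = 2π√(15.411/(5.847 × 9.781 × 1.4060)) = 2.751 s.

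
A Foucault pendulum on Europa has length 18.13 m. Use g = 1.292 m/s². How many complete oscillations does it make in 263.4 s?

T = 2π√(L/g) = 2π√(18.13/1.292) = 23.537 s.
Number of complete oscillations = ⌊263.4/23.537⌋ = ⌊11.191⌋ = 11.

11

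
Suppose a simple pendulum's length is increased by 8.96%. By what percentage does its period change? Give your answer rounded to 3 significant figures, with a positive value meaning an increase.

4.38%

T ∝ √L, so T'/T = √(1.090) = 1.044.
Percentage change in T = (1.044 − 1) × 100% = 4.38%.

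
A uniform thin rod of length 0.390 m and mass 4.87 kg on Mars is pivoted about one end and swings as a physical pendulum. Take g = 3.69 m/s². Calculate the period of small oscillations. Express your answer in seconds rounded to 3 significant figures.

For a physical pendulum T = 2π√(I/(mgd)), with d = 0.1950 m from pivot to centre of mass.
I_cm = mL²/12 = 4.87 × 0.390²/12 = 0.06173 kg·m²; I = I_cm + md² = 0.06173 + 4.87 × 0.1950² = 0.2469 kg·m².
T = 2π√(0.2469/(4.87 × 3.69 × 0.1950)) = 1.67 s.

1.67 s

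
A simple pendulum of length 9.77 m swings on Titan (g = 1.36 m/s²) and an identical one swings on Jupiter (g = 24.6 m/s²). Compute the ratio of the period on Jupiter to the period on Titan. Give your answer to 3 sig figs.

0.235

T ∝ 1/√g, so T₂/T₁ = √(g₁/g₂) = √(1.36/24.6) = 0.235.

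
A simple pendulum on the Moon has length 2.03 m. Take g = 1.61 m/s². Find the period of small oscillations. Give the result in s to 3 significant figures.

T = 2π√(L/g) = 2π√(2.03/1.61) = 2π × 1.123 = 7.06 s.

7.06 s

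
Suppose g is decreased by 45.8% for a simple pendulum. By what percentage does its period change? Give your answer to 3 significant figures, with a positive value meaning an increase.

35.8%

T ∝ 1/√g, so T'/T = 1/√(0.5420) = 1.358.
Percentage change in T = (1.358 − 1) × 100% = 35.8%.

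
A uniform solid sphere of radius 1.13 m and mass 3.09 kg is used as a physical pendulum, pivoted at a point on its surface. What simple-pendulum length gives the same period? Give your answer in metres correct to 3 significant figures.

The equivalent simple-pendulum length is L_eq = I/(md), where I is about the pivot and d = 1.130 m.
I_cm = (2/5)mR² = 1.578 kg·m², so I = I_cm + md² = 1.578 + 3.946 = 5.524 kg·m².
L_eq = 5.524/(3.09 × 1.130) = 1.58 m.

1.58 m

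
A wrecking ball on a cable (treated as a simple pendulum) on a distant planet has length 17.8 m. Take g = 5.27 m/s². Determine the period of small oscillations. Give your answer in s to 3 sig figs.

11.5 s

T = 2π√(L/g) = 2π√(17.8/5.27) = 2π × 1.838 = 11.5 s.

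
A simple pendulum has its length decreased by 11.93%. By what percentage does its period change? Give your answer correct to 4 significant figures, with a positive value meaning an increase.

-6.154%

T ∝ √L, so T'/T = √(0.88070) = 0.93846.
Percentage change in T = (0.93846 − 1) × 100% = -6.154%.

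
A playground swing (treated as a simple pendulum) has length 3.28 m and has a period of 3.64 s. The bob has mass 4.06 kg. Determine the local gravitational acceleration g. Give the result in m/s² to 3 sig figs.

9.77 m/s²

From T = 2π√(L/g), g = 4π²L/T² = 4π² × 3.28/3.640² = 9.77 m/s².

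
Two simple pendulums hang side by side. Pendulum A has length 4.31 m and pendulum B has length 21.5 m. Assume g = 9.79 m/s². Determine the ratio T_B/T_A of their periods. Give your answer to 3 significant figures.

2.23

T ∝ √L, so T_B/T_A = √(L_B/L_A) = √(21.5/4.31) = 2.23.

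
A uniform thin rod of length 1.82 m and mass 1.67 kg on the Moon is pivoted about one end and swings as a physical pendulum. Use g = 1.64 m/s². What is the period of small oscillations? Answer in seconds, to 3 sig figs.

5.40 s

For a physical pendulum T = 2π√(I/(mgd)), with d = 0.9100 m from pivot to centre of mass.
I_cm = mL²/12 = 1.67 × 1.82²/12 = 0.4610 kg·m²; I = I_cm + md² = 0.4610 + 1.67 × 0.9100² = 1.844 kg·m².
T = 2π√(1.844/(1.67 × 1.64 × 0.9100)) = 5.40 s.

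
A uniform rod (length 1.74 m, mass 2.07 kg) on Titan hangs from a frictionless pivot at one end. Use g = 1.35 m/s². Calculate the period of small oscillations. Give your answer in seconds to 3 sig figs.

5.82 s

For a physical pendulum T = 2π√(I/(mgd)), with d = 0.8700 m from pivot to centre of mass.
I_cm = mL²/12 = 2.07 × 1.74²/12 = 0.5223 kg·m²; I = I_cm + md² = 0.5223 + 2.07 × 0.8700² = 2.089 kg·m².
T = 2π√(2.089/(2.07 × 1.35 × 0.8700)) = 5.82 s.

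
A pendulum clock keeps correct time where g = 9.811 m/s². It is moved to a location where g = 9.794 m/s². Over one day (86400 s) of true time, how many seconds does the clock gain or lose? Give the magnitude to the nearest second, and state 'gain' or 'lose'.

lose 75 s

The clock's period scales as T ∝ 1/√g, so T'/T = √(9.811/9.794) = 1.00087.
In 86400 s of true time the clock registers 86400/1.00087 = 86325.1 s, so it loses 75 s.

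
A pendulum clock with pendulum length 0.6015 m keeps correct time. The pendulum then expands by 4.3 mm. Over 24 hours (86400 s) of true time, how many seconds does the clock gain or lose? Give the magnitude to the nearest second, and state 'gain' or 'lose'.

lose 307 s

T ∝ √L, so T'/T = √(0.60580/0.6015) = 1.00357.
In 86400 s of true time the clock registers 86400/1.00357 = 86092.8 s, so it loses 307 s.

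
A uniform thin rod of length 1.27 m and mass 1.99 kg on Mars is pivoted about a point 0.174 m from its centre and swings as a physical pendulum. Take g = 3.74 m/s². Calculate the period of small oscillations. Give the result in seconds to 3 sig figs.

For a physical pendulum T = 2π√(I/(mgd)), with d = 0.1740 m from pivot to centre of mass.
I_cm = mL²/12 = 1.99 × 1.27²/12 = 0.2675 kg·m²; I = I_cm + md² = 0.2675 + 1.99 × 0.1740² = 0.3277 kg·m².
T = 2π√(0.3277/(1.99 × 3.74 × 0.1740)) = 3.16 s.

3.16 s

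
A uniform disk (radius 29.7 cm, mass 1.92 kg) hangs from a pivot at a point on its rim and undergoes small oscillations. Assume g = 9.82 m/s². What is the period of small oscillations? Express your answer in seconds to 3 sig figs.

1.34 s

I_cm = ½mr² = 0.08468 kg·m². The pivot is at distance d = 0.297 m from the centre of mass.
By the parallel-axis theorem, I = I_cm + md² = 0.08468 + 0.1694 = 0.2540 kg·m².
T = 2π√(I/(mgd)) = 2π√(0.2540/(1.92 × 9.82 × 0.297)) = 1.34 s.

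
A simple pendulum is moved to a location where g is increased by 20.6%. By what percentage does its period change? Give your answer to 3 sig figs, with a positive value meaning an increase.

T ∝ 1/√g, so T'/T = 1/√(1.206) = 0.9106.
Percentage change in T = (0.9106 − 1) × 100% = -8.94%.

-8.94%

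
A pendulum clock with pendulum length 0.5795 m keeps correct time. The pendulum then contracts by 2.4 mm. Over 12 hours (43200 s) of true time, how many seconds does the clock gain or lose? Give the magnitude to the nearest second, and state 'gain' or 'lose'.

gain 90 s

T ∝ √L, so T'/T = √(0.57710/0.5795) = 0.997927.
In 43200 s of true time the clock registers 43200/0.997927 = 43289.7 s, so it gains 90 s.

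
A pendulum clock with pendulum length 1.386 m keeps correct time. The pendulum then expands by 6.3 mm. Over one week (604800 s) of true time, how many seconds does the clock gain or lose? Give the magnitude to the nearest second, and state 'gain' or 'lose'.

lose 1370 s

T ∝ √L, so T'/T = √(1.39230/1.386) = 1.00227.
In 604800 s of true time the clock registers 604800/1.00227 = 603430.1 s, so it loses 1370 s.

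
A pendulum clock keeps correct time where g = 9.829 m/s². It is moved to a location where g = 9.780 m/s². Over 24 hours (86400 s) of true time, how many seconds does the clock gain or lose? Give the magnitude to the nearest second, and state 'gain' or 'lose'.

lose 216 s

The clock's period scales as T ∝ 1/√g, so T'/T = √(9.829/9.780) = 1.00250.
In 86400 s of true time the clock registers 86400/1.00250 = 86184.4 s, so it loses 216 s.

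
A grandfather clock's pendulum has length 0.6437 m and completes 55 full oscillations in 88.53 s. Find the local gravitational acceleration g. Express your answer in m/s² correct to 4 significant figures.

T = 88.53/55 = 1.6096 s.
From T = 2π√(L/g), g = 4π²L/T² = 4π² × 0.6437/1.6096² = 9.808 m/s².

9.808 m/s²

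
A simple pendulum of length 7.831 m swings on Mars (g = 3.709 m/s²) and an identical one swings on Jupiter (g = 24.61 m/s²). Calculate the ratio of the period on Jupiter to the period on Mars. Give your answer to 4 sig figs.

T ∝ 1/√g, so T₂/T₁ = √(g₁/g₂) = √(3.709/24.61) = 0.3882.

0.3882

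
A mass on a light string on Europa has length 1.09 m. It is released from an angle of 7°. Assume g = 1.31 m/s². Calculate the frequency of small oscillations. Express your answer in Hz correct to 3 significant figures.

T = 2π√(L/g) = 2π√(1.09/1.31) = 5.731 s, so f = 1/T = 0.174 Hz.

0.174 Hz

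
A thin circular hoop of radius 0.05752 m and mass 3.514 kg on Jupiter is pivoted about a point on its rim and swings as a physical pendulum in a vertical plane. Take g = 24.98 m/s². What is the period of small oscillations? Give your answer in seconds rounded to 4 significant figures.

I_cm = mr² = 0.011626 kg·m². The pivot is at distance d = 0.05752 m from the centre of mass.
By the parallel-axis theorem, I = I_cm + md² = 0.011626 + 0.011626 = 0.023252 kg·m².
T = 2π√(I/(mgd)) = 2π√(0.023252/(3.514 × 24.98 × 0.05752)) = 0.4264 s.

0.4264 s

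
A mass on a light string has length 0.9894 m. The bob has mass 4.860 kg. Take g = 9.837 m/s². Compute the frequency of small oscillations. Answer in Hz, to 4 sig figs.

0.5018 Hz

T = 2π√(L/g) = 2π√(0.9894/9.837) = 1.9927 s, so f = 1/T = 0.5018 Hz.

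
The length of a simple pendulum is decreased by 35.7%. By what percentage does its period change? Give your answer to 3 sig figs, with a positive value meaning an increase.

-19.8%

T ∝ √L, so T'/T = √(0.6430) = 0.8019.
Percentage change in T = (0.8019 − 1) × 100% = -19.8%.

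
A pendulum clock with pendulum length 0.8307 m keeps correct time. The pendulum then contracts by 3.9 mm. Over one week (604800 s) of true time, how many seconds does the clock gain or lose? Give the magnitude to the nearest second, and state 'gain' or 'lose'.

gain 1425 s

T ∝ √L, so T'/T = √(0.82680/0.8307) = 0.997650.
In 604800 s of true time the clock registers 604800/0.997650 = 606224.7 s, so it gains 1425 s.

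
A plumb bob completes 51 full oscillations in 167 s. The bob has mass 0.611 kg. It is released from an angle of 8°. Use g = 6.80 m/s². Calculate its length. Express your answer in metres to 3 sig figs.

1.85 m

T = 167/51 = 3.275 s.
From T = 2π√(L/g), L = gT²/(4π²) = 6.80 × 3.275²/(4π²) = 1.85 m.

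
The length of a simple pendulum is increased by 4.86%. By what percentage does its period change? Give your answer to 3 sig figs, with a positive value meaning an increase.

T ∝ √L, so T'/T = √(1.049) = 1.024.
Percentage change in T = (1.024 − 1) × 100% = 2.40%.

2.40%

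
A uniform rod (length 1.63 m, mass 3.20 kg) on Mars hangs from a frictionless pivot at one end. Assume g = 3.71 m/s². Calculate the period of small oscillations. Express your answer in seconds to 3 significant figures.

For a physical pendulum T = 2π√(I/(mgd)), with d = 0.8150 m from pivot to centre of mass.
I_cm = mL²/12 = 3.20 × 1.63²/12 = 0.7085 kg·m²; I = I_cm + md² = 0.7085 + 3.20 × 0.8150² = 2.834 kg·m².
T = 2π√(2.834/(3.20 × 3.71 × 0.8150)) = 3.40 s.

3.40 s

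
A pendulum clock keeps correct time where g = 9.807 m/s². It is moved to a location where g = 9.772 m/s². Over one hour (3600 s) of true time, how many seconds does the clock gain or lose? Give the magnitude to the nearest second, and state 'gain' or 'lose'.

lose 6 s

The clock's period scales as T ∝ 1/√g, so T'/T = √(9.807/9.772) = 1.00179.
In 3600 s of true time the clock registers 3600/1.00179 = 3593.6 s, so it loses 6 s.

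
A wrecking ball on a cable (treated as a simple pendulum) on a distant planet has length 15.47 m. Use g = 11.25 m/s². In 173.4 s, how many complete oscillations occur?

T = 2π√(L/g) = 2π√(15.47/11.25) = 7.3680 s.
Number of complete oscillations = ⌊173.4/7.3680⌋ = ⌊23.534⌋ = 23.

23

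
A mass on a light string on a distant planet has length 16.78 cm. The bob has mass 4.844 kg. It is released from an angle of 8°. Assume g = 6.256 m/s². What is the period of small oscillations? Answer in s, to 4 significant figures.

T = 2π√(L/g) = 2π√(0.1678/6.256) = 2π × 0.16378 = 1.029 s.

1.029 s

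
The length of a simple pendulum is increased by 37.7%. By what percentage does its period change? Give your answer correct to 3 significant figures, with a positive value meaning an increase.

T ∝ √L, so T'/T = √(1.377) = 1.173.
Percentage change in T = (1.173 − 1) × 100% = 17.3%.

17.3%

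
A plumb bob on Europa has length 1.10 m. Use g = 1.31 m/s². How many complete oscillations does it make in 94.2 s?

16

T = 2π√(L/g) = 2π√(1.10/1.31) = 5.758 s.
Number of complete oscillations = ⌊94.2/5.758⌋ = ⌊16.36⌋ = 16.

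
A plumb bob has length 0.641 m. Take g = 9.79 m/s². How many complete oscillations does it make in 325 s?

202

T = 2π√(L/g) = 2π√(0.641/9.79) = 1.608 s.
Number of complete oscillations = ⌊325/1.608⌋ = ⌊202.1⌋ = 202.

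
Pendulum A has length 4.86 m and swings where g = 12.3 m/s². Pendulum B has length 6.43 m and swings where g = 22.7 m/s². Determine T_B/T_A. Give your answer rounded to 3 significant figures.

0.847

T = 2π√(L/g), so T_B/T_A = √((L_B/g_B)/(L_A/g_A)) = √((6.43/22.7)/(4.86/12.3)) = 0.847.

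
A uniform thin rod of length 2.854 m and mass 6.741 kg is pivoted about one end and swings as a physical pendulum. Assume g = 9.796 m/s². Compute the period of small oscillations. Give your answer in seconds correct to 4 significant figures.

For a physical pendulum T = 2π√(I/(mgd)), with d = 1.4270 m from pivot to centre of mass.
I_cm = mL²/12 = 6.741 × 2.854²/12 = 4.5756 kg·m²; I = I_cm + md² = 4.5756 + 6.741 × 1.4270² = 18.303 kg·m².
T = 2π√(18.303/(6.741 × 9.796 × 1.4270)) = 2.769 s.

2.769 s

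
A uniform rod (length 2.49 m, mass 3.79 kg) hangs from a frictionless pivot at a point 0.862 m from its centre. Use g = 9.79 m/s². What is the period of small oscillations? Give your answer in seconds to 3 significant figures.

2.43 s

For a physical pendulum T = 2π√(I/(mgd)), with d = 0.8620 m from pivot to centre of mass.
I_cm = mL²/12 = 3.79 × 2.49²/12 = 1.958 kg·m²; I = I_cm + md² = 1.958 + 3.79 × 0.8620² = 4.774 kg·m².
T = 2π√(4.774/(3.79 × 9.79 × 0.8620)) = 2.43 s.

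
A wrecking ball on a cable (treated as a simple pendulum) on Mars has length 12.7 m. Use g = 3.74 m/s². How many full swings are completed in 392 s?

T = 2π√(L/g) = 2π√(12.7/3.74) = 11.58 s.
Number of complete oscillations = ⌊392/11.58⌋ = ⌊33.86⌋ = 33.

33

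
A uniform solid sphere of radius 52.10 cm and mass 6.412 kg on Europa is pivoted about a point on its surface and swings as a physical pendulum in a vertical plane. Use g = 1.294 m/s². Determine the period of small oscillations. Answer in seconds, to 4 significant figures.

4.717 s

I_cm = (2/5)mr² = 0.69619 kg·m². The pivot is at distance d = 0.5210 m from the centre of mass.
By the parallel-axis theorem, I = I_cm + md² = 0.69619 + 1.7405 = 2.4367 kg·m².
T = 2π√(I/(mgd)) = 2π√(2.4367/(6.412 × 1.294 × 0.5210)) = 4.717 s.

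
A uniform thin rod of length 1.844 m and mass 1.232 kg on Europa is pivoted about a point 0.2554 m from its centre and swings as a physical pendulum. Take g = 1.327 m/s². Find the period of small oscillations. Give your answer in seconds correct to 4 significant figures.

For a physical pendulum T = 2π√(I/(mgd)), with d = 0.25540 m from pivot to centre of mass.
I_cm = mL²/12 = 1.232 × 1.844²/12 = 0.34910 kg·m²; I = I_cm + md² = 0.34910 + 1.232 × 0.25540² = 0.42946 kg·m².
T = 2π√(0.42946/(1.232 × 1.327 × 0.25540)) = 6.372 s.

6.372 s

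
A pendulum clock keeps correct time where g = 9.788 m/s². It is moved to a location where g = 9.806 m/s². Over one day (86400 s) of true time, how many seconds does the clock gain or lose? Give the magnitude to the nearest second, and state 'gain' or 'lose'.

gain 79 s

The clock's period scales as T ∝ 1/√g, so T'/T = √(9.788/9.806) = 0.999082.
In 86400 s of true time the clock registers 86400/0.999082 = 86479.4 s, so it gains 79 s.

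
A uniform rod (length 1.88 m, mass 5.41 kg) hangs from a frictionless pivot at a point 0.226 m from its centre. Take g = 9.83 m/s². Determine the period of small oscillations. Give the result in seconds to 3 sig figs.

2.48 s

For a physical pendulum T = 2π√(I/(mgd)), with d = 0.2260 m from pivot to centre of mass.
I_cm = mL²/12 = 5.41 × 1.88²/12 = 1.593 kg·m²; I = I_cm + md² = 1.593 + 5.41 × 0.2260² = 1.870 kg·m².
T = 2π√(1.870/(5.41 × 9.83 × 0.2260)) = 2.48 s.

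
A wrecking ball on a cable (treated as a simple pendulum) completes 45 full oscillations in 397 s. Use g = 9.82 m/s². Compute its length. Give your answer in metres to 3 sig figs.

19.4 m

T = 397/45 = 8.822 s.
From T = 2π√(L/g), L = gT²/(4π²) = 9.82 × 8.822²/(4π²) = 19.4 m.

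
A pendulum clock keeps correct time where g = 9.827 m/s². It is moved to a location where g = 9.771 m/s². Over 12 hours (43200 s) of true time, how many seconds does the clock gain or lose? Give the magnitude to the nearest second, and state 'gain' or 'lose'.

The clock's period scales as T ∝ 1/√g, so T'/T = √(9.827/9.771) = 1.00286.
In 43200 s of true time the clock registers 43200/1.00286 = 43076.7 s, so it loses 123 s.

lose 123 s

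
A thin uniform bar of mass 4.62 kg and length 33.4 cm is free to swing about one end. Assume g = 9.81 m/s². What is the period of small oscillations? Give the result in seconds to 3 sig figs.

0.947 s

For a physical pendulum T = 2π√(I/(mgd)), with d = 0.1670 m from pivot to centre of mass.
I_cm = mL²/12 = 4.62 × 0.334²/12 = 0.04295 kg·m²; I = I_cm + md² = 0.04295 + 4.62 × 0.1670² = 0.1718 kg·m².
T = 2π√(0.1718/(4.62 × 9.81 × 0.1670)) = 0.947 s.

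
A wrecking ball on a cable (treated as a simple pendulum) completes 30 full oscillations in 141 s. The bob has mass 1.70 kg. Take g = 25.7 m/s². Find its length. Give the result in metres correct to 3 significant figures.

T = 141/30 = 4.700 s.
From T = 2π√(L/g), L = gT²/(4π²) = 25.7 × 4.700²/(4π²) = 14.4 m.

14.4 m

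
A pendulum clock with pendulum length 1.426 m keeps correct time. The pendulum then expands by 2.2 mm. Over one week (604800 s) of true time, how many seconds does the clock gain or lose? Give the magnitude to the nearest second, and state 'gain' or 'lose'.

T ∝ √L, so T'/T = √(1.42820/1.426) = 1.00077.
In 604800 s of true time the clock registers 604800/1.00077 = 604334.0 s, so it loses 466 s.

lose 466 s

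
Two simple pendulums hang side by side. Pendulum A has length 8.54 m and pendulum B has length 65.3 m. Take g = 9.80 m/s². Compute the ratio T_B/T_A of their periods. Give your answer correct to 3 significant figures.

2.77

T ∝ √L, so T_B/T_A = √(L_B/L_A) = √(65.3/8.54) = 2.77.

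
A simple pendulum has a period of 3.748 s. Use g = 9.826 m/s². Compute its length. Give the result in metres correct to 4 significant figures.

3.496 m

From T = 2π√(L/g), L = gT²/(4π²) = 9.826 × 3.7480²/(4π²) = 3.496 m.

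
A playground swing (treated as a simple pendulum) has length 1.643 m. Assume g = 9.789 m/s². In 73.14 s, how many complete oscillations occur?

28

T = 2π√(L/g) = 2π√(1.643/9.789) = 2.5741 s.
Number of complete oscillations = ⌊73.14/2.5741⌋ = ⌊28.414⌋ = 28.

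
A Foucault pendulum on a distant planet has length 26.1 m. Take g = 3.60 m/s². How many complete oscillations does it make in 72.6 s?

T = 2π√(L/g) = 2π√(26.1/3.60) = 16.92 s.
Number of complete oscillations = ⌊72.6/16.92⌋ = ⌊4.291⌋ = 4.

4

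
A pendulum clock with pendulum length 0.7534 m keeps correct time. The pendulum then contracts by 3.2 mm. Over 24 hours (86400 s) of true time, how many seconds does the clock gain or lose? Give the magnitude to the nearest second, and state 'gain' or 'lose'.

gain 184 s

T ∝ √L, so T'/T = √(0.75020/0.7534) = 0.997874.
In 86400 s of true time the clock registers 86400/0.997874 = 86584.1 s, so it gains 184 s.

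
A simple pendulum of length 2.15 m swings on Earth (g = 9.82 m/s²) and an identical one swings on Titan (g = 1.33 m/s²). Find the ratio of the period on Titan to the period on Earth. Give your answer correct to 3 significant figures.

2.72

T ∝ 1/√g, so T₂/T₁ = √(g₁/g₂) = √(9.82/1.33) = 2.72.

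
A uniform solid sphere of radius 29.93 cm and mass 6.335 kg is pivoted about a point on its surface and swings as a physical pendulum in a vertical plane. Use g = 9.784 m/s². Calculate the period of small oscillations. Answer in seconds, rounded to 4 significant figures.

I_cm = (2/5)mr² = 0.22700 kg·m². The pivot is at distance d = 0.2993 m from the centre of mass.
By the parallel-axis theorem, I = I_cm + md² = 0.22700 + 0.56749 = 0.79449 kg·m².
T = 2π√(I/(mgd)) = 2π√(0.79449/(6.335 × 9.784 × 0.2993)) = 1.300 s.

1.300 s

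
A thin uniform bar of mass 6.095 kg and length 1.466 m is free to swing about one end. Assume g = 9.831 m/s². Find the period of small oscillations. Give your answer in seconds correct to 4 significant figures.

For a physical pendulum T = 2π√(I/(mgd)), with d = 0.73300 m from pivot to centre of mass.
I_cm = mL²/12 = 6.095 × 1.466²/12 = 1.0916 kg·m²; I = I_cm + md² = 1.0916 + 6.095 × 0.73300² = 4.3664 kg·m².
T = 2π√(4.3664/(6.095 × 9.831 × 0.73300)) = 1.981 s.

1.981 s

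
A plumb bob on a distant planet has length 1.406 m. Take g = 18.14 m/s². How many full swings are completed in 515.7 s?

T = 2π√(L/g) = 2π√(1.406/18.14) = 1.7493 s.
Number of complete oscillations = ⌊515.7/1.7493⌋ = ⌊294.81⌋ = 294.

294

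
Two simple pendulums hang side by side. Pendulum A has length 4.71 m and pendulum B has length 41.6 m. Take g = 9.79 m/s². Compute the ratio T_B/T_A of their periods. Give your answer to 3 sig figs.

T ∝ √L, so T_B/T_A = √(L_B/L_A) = √(41.6/4.71) = 2.97.

2.97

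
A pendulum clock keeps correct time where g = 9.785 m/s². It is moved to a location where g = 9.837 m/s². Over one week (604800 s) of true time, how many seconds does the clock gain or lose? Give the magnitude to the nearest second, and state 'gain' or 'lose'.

The clock's period scales as T ∝ 1/√g, so T'/T = √(9.785/9.837) = 0.997353.
In 604800 s of true time the clock registers 604800/0.997353 = 606404.9 s, so it gains 1605 s.

gain 1605 s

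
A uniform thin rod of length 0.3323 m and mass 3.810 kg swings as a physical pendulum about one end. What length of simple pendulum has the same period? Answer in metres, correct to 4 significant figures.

0.2215 m

The equivalent simple-pendulum length is L_eq = I/(md), where I is about the pivot and d = 0.16615 m.
I_cm = (1/12)mL² = 0.035059 kg·m², so I = I_cm + md² = 0.035059 + 0.10518 = 0.14024 kg·m².
L_eq = 0.14024/(3.810 × 0.16615) = 0.2215 m.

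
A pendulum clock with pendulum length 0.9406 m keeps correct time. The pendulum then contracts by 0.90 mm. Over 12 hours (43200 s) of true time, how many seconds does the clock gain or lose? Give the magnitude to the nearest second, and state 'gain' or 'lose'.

gain 21 s

T ∝ √L, so T'/T = √(0.93970/0.9406) = 0.999521.
In 43200 s of true time the clock registers 43200/0.999521 = 43220.7 s, so it gains 21 s.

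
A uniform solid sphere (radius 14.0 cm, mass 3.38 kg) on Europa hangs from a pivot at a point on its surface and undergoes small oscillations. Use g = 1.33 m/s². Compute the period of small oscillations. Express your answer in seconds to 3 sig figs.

2.41 s

I_cm = (2/5)mr² = 0.02650 kg·m². The pivot is at distance d = 0.140 m from the centre of mass.
By the parallel-axis theorem, I = I_cm + md² = 0.02650 + 0.06625 = 0.09275 kg·m².
T = 2π√(I/(mgd)) = 2π√(0.09275/(3.38 × 1.33 × 0.140)) = 2.41 s.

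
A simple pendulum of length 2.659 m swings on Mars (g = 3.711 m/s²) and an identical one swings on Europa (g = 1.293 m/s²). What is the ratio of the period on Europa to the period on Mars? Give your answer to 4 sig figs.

T ∝ 1/√g, so T₂/T₁ = √(g₁/g₂) = √(3.711/1.293) = 1.694.

1.694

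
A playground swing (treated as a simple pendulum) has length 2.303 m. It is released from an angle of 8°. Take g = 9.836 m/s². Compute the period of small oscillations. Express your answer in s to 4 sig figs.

T = 2π√(L/g) = 2π√(2.303/9.836) = 2π × 0.48388 = 3.040 s.

3.040 s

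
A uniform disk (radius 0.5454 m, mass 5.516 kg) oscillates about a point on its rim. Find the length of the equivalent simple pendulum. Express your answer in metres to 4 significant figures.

0.8181 m

The equivalent simple-pendulum length is L_eq = I/(md), where I is about the pivot and d = 0.54540 m.
I_cm = ½mR² = 0.82040 kg·m², so I = I_cm + md² = 0.82040 + 1.6408 = 2.4612 kg·m².
L_eq = 2.4612/(5.516 × 0.54540) = 0.8181 m.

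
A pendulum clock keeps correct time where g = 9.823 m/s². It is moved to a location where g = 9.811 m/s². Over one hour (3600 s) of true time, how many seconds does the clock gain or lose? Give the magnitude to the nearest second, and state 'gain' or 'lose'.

lose 2 s

The clock's period scales as T ∝ 1/√g, so T'/T = √(9.823/9.811) = 1.00061.
In 3600 s of true time the clock registers 3600/1.00061 = 3597.8 s, so it loses 2 s.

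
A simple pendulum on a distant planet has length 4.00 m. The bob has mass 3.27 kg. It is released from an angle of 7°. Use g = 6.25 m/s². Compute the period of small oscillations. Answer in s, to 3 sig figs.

T = 2π√(L/g) = 2π√(4.00/6.25) = 2π × 0.8000 = 5.03 s.

5.03 s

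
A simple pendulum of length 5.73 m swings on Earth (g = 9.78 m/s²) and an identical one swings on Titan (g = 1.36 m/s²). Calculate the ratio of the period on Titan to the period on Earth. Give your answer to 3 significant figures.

T ∝ 1/√g, so T₂/T₁ = √(g₁/g₂) = √(9.78/1.36) = 2.68.

2.68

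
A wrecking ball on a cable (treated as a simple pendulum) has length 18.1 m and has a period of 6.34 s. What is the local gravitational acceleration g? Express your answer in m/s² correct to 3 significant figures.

From T = 2π√(L/g), g = 4π²L/T² = 4π² × 18.1/6.340² = 17.8 m/s².

17.8 m/s²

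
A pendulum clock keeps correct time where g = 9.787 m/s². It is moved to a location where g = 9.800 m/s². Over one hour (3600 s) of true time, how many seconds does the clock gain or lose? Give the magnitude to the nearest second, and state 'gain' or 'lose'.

gain 2 s

The clock's period scales as T ∝ 1/√g, so T'/T = √(9.787/9.800) = 0.999337.
In 3600 s of true time the clock registers 3600/0.999337 = 3602.4 s, so it gains 2 s.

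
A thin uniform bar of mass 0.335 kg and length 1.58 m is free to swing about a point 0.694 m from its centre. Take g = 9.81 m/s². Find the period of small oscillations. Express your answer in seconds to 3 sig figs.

For a physical pendulum T = 2π√(I/(mgd)), with d = 0.6940 m from pivot to centre of mass.
I_cm = mL²/12 = 0.335 × 1.58²/12 = 0.06969 kg·m²; I = I_cm + md² = 0.06969 + 0.335 × 0.6940² = 0.2310 kg·m².
T = 2π√(0.2310/(0.335 × 9.81 × 0.6940)) = 2.00 s.

2.00 s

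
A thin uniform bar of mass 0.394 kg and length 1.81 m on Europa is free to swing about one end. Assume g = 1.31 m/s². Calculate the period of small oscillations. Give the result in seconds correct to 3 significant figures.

6.03 s

For a physical pendulum T = 2π√(I/(mgd)), with d = 0.9050 m from pivot to centre of mass.
I_cm = mL²/12 = 0.394 × 1.81²/12 = 0.1076 kg·m²; I = I_cm + md² = 0.1076 + 0.394 × 0.9050² = 0.4303 kg·m².
T = 2π√(0.4303/(0.394 × 1.31 × 0.9050)) = 6.03 s.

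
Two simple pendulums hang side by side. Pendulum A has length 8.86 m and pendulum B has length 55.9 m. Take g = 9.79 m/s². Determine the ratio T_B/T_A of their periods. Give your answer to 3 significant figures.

2.51

T ∝ √L, so T_B/T_A = √(L_B/L_A) = √(55.9/8.86) = 2.51.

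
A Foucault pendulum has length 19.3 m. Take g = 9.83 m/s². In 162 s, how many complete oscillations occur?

18

T = 2π√(L/g) = 2π√(19.3/9.83) = 8.804 s.
Number of complete oscillations = ⌊162/8.804⌋ = ⌊18.40⌋ = 18.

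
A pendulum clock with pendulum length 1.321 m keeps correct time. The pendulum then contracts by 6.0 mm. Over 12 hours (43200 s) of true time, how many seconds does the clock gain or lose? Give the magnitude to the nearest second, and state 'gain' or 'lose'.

T ∝ √L, so T'/T = √(1.31500/1.321) = 0.997726.
In 43200 s of true time the clock registers 43200/0.997726 = 43298.4 s, so it gains 98 s.

gain 98 s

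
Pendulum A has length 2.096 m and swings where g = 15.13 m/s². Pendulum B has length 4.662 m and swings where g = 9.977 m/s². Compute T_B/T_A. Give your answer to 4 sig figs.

1.837

T = 2π√(L/g), so T_B/T_A = √((L_B/g_B)/(L_A/g_A)) = √((4.662/9.977)/(2.096/15.13)) = 1.837.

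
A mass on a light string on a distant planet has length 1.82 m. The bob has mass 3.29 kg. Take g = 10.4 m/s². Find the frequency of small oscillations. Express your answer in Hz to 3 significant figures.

T = 2π√(L/g) = 2π√(1.82/10.4) = 2.628 s, so f = 1/T = 0.380 Hz.

0.380 Hz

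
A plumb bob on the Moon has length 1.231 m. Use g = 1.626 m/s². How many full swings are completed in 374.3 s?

68

T = 2π√(L/g) = 2π√(1.231/1.626) = 5.4670 s.
Number of complete oscillations = ⌊374.3/5.4670⌋ = ⌊68.465⌋ = 68.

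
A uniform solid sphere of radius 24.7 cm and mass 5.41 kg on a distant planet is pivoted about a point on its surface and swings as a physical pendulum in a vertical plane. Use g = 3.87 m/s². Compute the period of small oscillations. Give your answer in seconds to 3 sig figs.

1.88 s

I_cm = (2/5)mr² = 0.1320 kg·m². The pivot is at distance d = 0.247 m from the centre of mass.
By the parallel-axis theorem, I = I_cm + md² = 0.1320 + 0.3301 = 0.4621 kg·m².
T = 2π√(I/(mgd)) = 2π√(0.4621/(5.41 × 3.87 × 0.247)) = 1.88 s.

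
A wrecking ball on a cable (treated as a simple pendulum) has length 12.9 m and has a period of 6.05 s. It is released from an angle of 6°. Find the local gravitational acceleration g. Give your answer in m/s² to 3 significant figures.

From T = 2π√(L/g), g = 4π²L/T² = 4π² × 12.9/6.050² = 13.9 m/s².

13.9 m/s²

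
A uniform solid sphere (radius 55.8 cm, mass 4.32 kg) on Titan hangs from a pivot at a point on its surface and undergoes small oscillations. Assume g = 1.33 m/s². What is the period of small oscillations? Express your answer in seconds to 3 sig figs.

I_cm = (2/5)mr² = 0.5380 kg·m². The pivot is at distance d = 0.558 m from the centre of mass.
By the parallel-axis theorem, I = I_cm + md² = 0.5380 + 1.345 = 1.883 kg·m².
T = 2π√(I/(mgd)) = 2π√(1.883/(4.32 × 1.33 × 0.558)) = 4.82 s.

4.82 s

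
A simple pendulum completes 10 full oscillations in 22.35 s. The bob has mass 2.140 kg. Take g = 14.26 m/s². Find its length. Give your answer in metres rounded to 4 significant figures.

T = 22.35/10 = 2.2350 s.
From T = 2π√(L/g), L = gT²/(4π²) = 14.26 × 2.2350²/(4π²) = 1.804 m.

1.804 m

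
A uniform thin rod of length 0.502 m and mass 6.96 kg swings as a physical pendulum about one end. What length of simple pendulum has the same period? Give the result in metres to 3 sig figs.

0.335 m

The equivalent simple-pendulum length is L_eq = I/(md), where I is about the pivot and d = 0.2510 m.
I_cm = (1/12)mL² = 0.1462 kg·m², so I = I_cm + md² = 0.1462 + 0.4385 = 0.5846 kg·m².
L_eq = 0.5846/(6.96 × 0.2510) = 0.335 m.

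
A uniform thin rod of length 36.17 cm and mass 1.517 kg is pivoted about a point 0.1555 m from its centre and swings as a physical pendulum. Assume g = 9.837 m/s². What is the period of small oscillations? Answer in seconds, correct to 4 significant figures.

For a physical pendulum T = 2π√(I/(mgd)), with d = 0.15550 m from pivot to centre of mass.
I_cm = mL²/12 = 1.517 × 0.3617²/12 = 0.016539 kg·m²; I = I_cm + md² = 0.016539 + 1.517 × 0.15550² = 0.053220 kg·m².
T = 2π√(0.053220/(1.517 × 9.837 × 0.15550)) = 0.9515 s.

0.9515 s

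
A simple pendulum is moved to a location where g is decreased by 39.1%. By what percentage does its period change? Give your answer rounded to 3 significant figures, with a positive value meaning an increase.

28.1%

T ∝ 1/√g, so T'/T = 1/√(0.6090) = 1.281.
Percentage change in T = (1.281 − 1) × 100% = 28.1%.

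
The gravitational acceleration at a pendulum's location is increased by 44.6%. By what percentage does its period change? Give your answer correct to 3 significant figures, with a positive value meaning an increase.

-16.8%

T ∝ 1/√g, so T'/T = 1/√(1.446) = 0.8316.
Percentage change in T = (0.8316 − 1) × 100% = -16.8%.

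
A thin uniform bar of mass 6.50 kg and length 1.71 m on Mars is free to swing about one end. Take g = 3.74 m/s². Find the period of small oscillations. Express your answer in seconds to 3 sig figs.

For a physical pendulum T = 2π√(I/(mgd)), with d = 0.8550 m from pivot to centre of mass.
I_cm = mL²/12 = 6.50 × 1.71²/12 = 1.584 kg·m²; I = I_cm + md² = 1.584 + 6.50 × 0.8550² = 6.336 kg·m².
T = 2π√(6.336/(6.50 × 3.74 × 0.8550)) = 3.47 s.

3.47 s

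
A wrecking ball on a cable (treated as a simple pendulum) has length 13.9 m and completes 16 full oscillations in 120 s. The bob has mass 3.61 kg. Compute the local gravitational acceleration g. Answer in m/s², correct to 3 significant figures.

9.76 m/s²

T = 120/16 = 7.500 s.
From T = 2π√(L/g), g = 4π²L/T² = 4π² × 13.9/7.500² = 9.76 m/s².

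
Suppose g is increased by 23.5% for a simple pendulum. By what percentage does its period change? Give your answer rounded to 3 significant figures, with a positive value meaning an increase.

T ∝ 1/√g, so T'/T = 1/√(1.235) = 0.8998.
Percentage change in T = (0.8998 − 1) × 100% = -10.0%.

-10.0%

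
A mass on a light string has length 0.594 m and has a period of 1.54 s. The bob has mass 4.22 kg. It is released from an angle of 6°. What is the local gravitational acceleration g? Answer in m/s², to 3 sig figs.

9.89 m/s²

From T = 2π√(L/g), g = 4π²L/T² = 4π² × 0.594/1.540² = 9.89 m/s².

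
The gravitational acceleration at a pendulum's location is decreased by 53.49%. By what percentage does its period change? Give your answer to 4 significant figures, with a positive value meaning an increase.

46.63%

T ∝ 1/√g, so T'/T = 1/√(0.46510) = 1.4663.
Percentage change in T = (1.4663 − 1) × 100% = 46.63%.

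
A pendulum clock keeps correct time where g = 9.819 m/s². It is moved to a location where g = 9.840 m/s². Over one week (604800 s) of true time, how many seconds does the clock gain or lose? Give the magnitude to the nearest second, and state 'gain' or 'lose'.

gain 646 s

The clock's period scales as T ∝ 1/√g, so T'/T = √(9.819/9.840) = 0.998932.
In 604800 s of true time the clock registers 604800/0.998932 = 605446.4 s, so it gains 646 s.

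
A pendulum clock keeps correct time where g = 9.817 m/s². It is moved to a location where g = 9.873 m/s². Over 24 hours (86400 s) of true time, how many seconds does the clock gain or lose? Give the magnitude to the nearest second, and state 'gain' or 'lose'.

The clock's period scales as T ∝ 1/√g, so T'/T = √(9.817/9.873) = 0.997160.
In 86400 s of true time the clock registers 86400/0.997160 = 86646.1 s, so it gains 246 s.

gain 246 s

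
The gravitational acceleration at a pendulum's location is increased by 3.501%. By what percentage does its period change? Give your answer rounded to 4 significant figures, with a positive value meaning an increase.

-1.706%

T ∝ 1/√g, so T'/T = 1/√(1.0350) = 0.98294.
Percentage change in T = (0.98294 − 1) × 100% = -1.706%.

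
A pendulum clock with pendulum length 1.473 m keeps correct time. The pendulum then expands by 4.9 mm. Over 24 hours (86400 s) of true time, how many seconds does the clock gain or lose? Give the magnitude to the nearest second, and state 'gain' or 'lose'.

T ∝ √L, so T'/T = √(1.47790/1.473) = 1.00166.
In 86400 s of true time the clock registers 86400/1.00166 = 86256.7 s, so it loses 143 s.

lose 143 s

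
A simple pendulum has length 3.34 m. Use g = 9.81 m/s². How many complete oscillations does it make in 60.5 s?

16

T = 2π√(L/g) = 2π√(3.34/9.81) = 3.666 s.
Number of complete oscillations = ⌊60.5/3.666⌋ = ⌊16.50⌋ = 16.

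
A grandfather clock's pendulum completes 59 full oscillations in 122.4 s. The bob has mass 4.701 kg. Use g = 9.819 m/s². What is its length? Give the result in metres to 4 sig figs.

T = 122.4/59 = 2.0746 s.
From T = 2π√(L/g), L = gT²/(4π²) = 9.819 × 2.0746²/(4π²) = 1.070 m.

1.070 m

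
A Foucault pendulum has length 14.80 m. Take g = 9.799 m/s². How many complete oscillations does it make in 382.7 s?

49

T = 2π√(L/g) = 2π√(14.80/9.799) = 7.7218 s.
Number of complete oscillations = ⌊382.7/7.7218⌋ = ⌊49.561⌋ = 49.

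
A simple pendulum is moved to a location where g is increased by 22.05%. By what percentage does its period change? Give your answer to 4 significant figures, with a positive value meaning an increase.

-9.483%

T ∝ 1/√g, so T'/T = 1/√(1.2205) = 0.90517.
Percentage change in T = (0.90517 − 1) × 100% = -9.483%.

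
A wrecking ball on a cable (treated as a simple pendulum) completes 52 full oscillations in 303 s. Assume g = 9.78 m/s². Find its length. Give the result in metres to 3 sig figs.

8.41 m

T = 303/52 = 5.827 s.
From T = 2π√(L/g), L = gT²/(4π²) = 9.78 × 5.827²/(4π²) = 8.41 m.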